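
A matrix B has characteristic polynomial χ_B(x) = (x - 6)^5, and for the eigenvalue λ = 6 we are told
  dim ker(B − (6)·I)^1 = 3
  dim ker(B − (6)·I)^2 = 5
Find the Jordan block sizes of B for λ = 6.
Block sizes for λ = 6: [2, 2, 1]

From the dimensions of kernels of powers, the number of Jordan blocks of size at least j is d_j − d_{j−1} where d_j = dim ker(N^j) (with d_0 = 0). Computing the differences gives [3, 2].
The number of blocks of size exactly k is (#blocks of size ≥ k) − (#blocks of size ≥ k + 1), so the partition is: 1 block(s) of size 1, 2 block(s) of size 2.
In nonincreasing order the block sizes are [2, 2, 1].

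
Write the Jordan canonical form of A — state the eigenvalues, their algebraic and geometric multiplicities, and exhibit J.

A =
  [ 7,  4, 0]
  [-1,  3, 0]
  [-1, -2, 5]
J_2(5) ⊕ J_1(5)

The characteristic polynomial is
  det(x·I − A) = x^3 - 15*x^2 + 75*x - 125 = (x - 5)^3

Eigenvalues and multiplicities (the geometric multiplicity of λ is n − rank(A − λI), which equals the number of Jordan blocks for λ):
  λ = 5: algebraic multiplicity = 3, geometric multiplicity = 2

Determining the block sizes for each eigenvalue:
  λ = 5: 2 blocks summing to 3 forces exactly one block of size 2 and the rest size 1 → block sizes [2, 1]

Assembling the blocks gives a Jordan form
J =
  [5, 1, 0]
  [0, 5, 0]
  [0, 0, 5]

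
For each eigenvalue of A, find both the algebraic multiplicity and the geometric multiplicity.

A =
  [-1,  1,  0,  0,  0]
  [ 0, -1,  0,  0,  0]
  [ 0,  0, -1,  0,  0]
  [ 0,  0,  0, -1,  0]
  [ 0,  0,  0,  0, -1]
λ = -1: alg = 5, geom = 4

Step 1 — factor the characteristic polynomial to read off the algebraic multiplicities:
  χ_A(x) = (x + 1)^5

Step 2 — compute geometric multiplicities via the rank-nullity identity g(λ) = n − rank(A − λI):
  rank(A − (-1)·I) = 1, so dim ker(A − (-1)·I) = n − 1 = 4

Summary:
  λ = -1: algebraic multiplicity = 5, geometric multiplicity = 4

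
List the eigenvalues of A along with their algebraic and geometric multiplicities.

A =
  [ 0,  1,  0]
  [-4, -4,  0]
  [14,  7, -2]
λ = -2: alg = 3, geom = 2

Step 1 — factor the characteristic polynomial to read off the algebraic multiplicities:
  χ_A(x) = (x + 2)^3

Step 2 — compute geometric multiplicities via the rank-nullity identity g(λ) = n − rank(A − λI):
  rank(A − (-2)·I) = 1, so dim ker(A − (-2)·I) = n − 1 = 2

Summary:
  λ = -2: algebraic multiplicity = 3, geometric multiplicity = 2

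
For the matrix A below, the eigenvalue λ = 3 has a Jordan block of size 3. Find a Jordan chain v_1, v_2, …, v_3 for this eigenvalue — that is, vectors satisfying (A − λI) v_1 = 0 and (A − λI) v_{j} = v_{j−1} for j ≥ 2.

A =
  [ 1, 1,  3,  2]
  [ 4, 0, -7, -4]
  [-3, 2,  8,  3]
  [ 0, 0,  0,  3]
A Jordan chain for λ = 3 of length 3:
v_1 = (-1, 1, -1, 0)ᵀ
v_2 = (-2, 4, -3, 0)ᵀ
v_3 = (1, 0, 0, 0)ᵀ

Let N = A − (3)·I. We want v_3 with N^3 v_3 = 0 but N^2 v_3 ≠ 0; then v_{j-1} := N · v_j for j = 3, …, 2.

Pick v_3 = (1, 0, 0, 0)ᵀ.
Then v_2 = N · v_3 = (-2, 4, -3, 0)ᵀ.
Then v_1 = N · v_2 = (-1, 1, -1, 0)ᵀ.

Sanity check: (A − (3)·I) v_1 = (0, 0, 0, 0)ᵀ = 0. ✓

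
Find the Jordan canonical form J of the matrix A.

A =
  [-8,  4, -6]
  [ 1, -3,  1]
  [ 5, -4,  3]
J_2(-3) ⊕ J_1(-2)

The characteristic polynomial is
  det(x·I − A) = x^3 + 8*x^2 + 21*x + 18 = (x + 2)*(x + 3)^2

Eigenvalues and multiplicities (the geometric multiplicity of λ is n − rank(A − λI), which equals the number of Jordan blocks for λ):
  λ = -3: algebraic multiplicity = 2, geometric multiplicity = 1
  λ = -2: algebraic multiplicity = 1, geometric multiplicity = 1

Determining the block sizes for each eigenvalue:
  λ = -3: one block (gm = 1), so the single block has size am = 2 → block sizes [2]
  λ = -2: one block (gm = 1), so the single block has size am = 1 → block sizes [1]

Assembling the blocks gives a Jordan form
J =
  [-3,  1,  0]
  [ 0, -3,  0]
  [ 0,  0, -2]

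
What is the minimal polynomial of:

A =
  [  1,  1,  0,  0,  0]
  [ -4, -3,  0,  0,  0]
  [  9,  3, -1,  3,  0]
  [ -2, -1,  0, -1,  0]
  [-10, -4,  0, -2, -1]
x^2 + 2*x + 1

The characteristic polynomial is χ_A(x) = (x + 1)^5, so the eigenvalues are known. The minimal polynomial is
  m_A(x) = Π_λ (x − λ)^{k_λ}
where k_λ is the size of the *largest* Jordan block for λ (equivalently, the smallest k with (A − λI)^k v = 0 for every generalised eigenvector v of λ).

  λ = -1: largest Jordan block has size 2, contributing (x + 1)^2

So m_A(x) = (x + 1)^2 = x^2 + 2*x + 1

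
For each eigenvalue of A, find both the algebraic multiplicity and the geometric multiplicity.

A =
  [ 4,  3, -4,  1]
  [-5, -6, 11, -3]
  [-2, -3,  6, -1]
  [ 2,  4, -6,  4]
λ = 2: alg = 4, geom = 2

Step 1 — factor the characteristic polynomial to read off the algebraic multiplicities:
  χ_A(x) = (x - 2)^4

Step 2 — compute geometric multiplicities via the rank-nullity identity g(λ) = n − rank(A − λI):
  rank(A − (2)·I) = 2, so dim ker(A − (2)·I) = n − 2 = 2

Summary:
  λ = 2: algebraic multiplicity = 4, geometric multiplicity = 2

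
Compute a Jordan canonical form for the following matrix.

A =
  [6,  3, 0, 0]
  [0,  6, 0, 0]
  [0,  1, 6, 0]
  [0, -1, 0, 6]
J_2(6) ⊕ J_1(6) ⊕ J_1(6)

The characteristic polynomial is
  det(x·I − A) = x^4 - 24*x^3 + 216*x^2 - 864*x + 1296 = (x - 6)^4

Eigenvalues and multiplicities (the geometric multiplicity of λ is n − rank(A − λI), which equals the number of Jordan blocks for λ):
  λ = 6: algebraic multiplicity = 4, geometric multiplicity = 3

Determining the block sizes for each eigenvalue:
  λ = 6: 3 blocks summing to 4 forces exactly one block of size 2 and the rest size 1 → block sizes [2, 1, 1]

Assembling the blocks gives a Jordan form
J =
  [6, 1, 0, 0]
  [0, 6, 0, 0]
  [0, 0, 6, 0]
  [0, 0, 0, 6]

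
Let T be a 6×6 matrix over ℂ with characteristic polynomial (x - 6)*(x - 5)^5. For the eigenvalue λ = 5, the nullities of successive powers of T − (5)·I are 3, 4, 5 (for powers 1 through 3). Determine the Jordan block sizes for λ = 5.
Block sizes for λ = 5: [3, 1, 1]

From the dimensions of kernels of powers, the number of Jordan blocks of size at least j is d_j − d_{j−1} where d_j = dim ker(N^j) (with d_0 = 0). Computing the differences gives [3, 1, 1].
The number of blocks of size exactly k is (#blocks of size ≥ k) − (#blocks of size ≥ k + 1), so the partition is: 2 block(s) of size 1, 1 block(s) of size 3.
In nonincreasing order the block sizes are [3, 1, 1].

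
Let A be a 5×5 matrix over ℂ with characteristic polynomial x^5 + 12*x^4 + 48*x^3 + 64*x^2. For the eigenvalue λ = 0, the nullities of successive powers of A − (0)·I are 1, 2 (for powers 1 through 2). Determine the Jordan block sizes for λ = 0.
Block sizes for λ = 0: [2]

From the dimensions of kernels of powers, the number of Jordan blocks of size at least j is d_j − d_{j−1} where d_j = dim ker(N^j) (with d_0 = 0). Computing the differences gives [1, 1].
The number of blocks of size exactly k is (#blocks of size ≥ k) − (#blocks of size ≥ k + 1), so the partition is: 1 block(s) of size 2.
In nonincreasing order the block sizes are [2].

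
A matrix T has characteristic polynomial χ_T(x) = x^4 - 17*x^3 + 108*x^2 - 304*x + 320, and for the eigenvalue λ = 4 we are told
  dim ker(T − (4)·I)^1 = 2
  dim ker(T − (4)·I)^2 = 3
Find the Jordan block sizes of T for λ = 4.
Block sizes for λ = 4: [2, 1]

From the dimensions of kernels of powers, the number of Jordan blocks of size at least j is d_j − d_{j−1} where d_j = dim ker(N^j) (with d_0 = 0). Computing the differences gives [2, 1].
The number of blocks of size exactly k is (#blocks of size ≥ k) − (#blocks of size ≥ k + 1), so the partition is: 1 block(s) of size 1, 1 block(s) of size 2.
In nonincreasing order the block sizes are [2, 1].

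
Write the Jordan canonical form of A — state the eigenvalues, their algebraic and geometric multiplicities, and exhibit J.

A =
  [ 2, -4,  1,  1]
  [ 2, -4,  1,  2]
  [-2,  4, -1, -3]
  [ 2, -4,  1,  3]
J_3(0) ⊕ J_1(0)

The characteristic polynomial is
  det(x·I − A) = x^4

Eigenvalues and multiplicities (the geometric multiplicity of λ is n − rank(A − λI), which equals the number of Jordan blocks for λ):
  λ = 0: algebraic multiplicity = 4, geometric multiplicity = 2

Determining the block sizes for each eigenvalue:
  λ = 0: with am = 4 and gm = 2, the partition is not yet determined (e.g. several partitions of 4 into 2 parts exist). Let N = A − (0)·I. Computing rank(N^1) = 2, rank(N^2) = 1, rank(N^3) = 0; the number of blocks of size ≥ j is rank(N^{j−1}) − rank(N^j), giving [2, 1, 1]. So we have 1 block(s) of size 3, 1 block(s) of size 1 → block sizes [3, 1]

Assembling the blocks gives a Jordan form
J =
  [0, 1, 0, 0]
  [0, 0, 1, 0]
  [0, 0, 0, 0]
  [0, 0, 0, 0]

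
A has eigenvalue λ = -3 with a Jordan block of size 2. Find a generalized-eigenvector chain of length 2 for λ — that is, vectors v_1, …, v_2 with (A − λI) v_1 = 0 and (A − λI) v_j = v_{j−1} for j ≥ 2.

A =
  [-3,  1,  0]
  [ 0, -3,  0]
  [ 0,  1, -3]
A Jordan chain for λ = -3 of length 2:
v_1 = (1, 0, 1)ᵀ
v_2 = (0, 1, 0)ᵀ

Let N = A − (-3)·I. We want v_2 with N^2 v_2 = 0 but N^1 v_2 ≠ 0; then v_{j-1} := N · v_j for j = 2, …, 2.

Pick v_2 = (0, 1, 0)ᵀ.
Then v_1 = N · v_2 = (1, 0, 1)ᵀ.

Sanity check: (A − (-3)·I) v_1 = (0, 0, 0)ᵀ = 0. ✓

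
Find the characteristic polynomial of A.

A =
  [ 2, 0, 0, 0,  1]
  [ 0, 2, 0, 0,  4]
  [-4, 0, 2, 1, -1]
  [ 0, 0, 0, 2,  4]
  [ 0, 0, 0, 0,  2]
x^5 - 10*x^4 + 40*x^3 - 80*x^2 + 80*x - 32

Expanding det(x·I − A) (e.g. by cofactor expansion or by noting that A is similar to its Jordan form J, which has the same characteristic polynomial as A) gives
  χ_A(x) = x^5 - 10*x^4 + 40*x^3 - 80*x^2 + 80*x - 32
which factors as (x - 2)^5. The eigenvalues (with algebraic multiplicities) are λ = 2 with multiplicity 5.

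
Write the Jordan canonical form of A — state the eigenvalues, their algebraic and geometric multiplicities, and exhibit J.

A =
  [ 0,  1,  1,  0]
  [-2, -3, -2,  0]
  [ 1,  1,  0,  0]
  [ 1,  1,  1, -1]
J_2(-1) ⊕ J_1(-1) ⊕ J_1(-1)

The characteristic polynomial is
  det(x·I − A) = x^4 + 4*x^3 + 6*x^2 + 4*x + 1 = (x + 1)^4

Eigenvalues and multiplicities (the geometric multiplicity of λ is n − rank(A − λI), which equals the number of Jordan blocks for λ):
  λ = -1: algebraic multiplicity = 4, geometric multiplicity = 3

Determining the block sizes for each eigenvalue:
  λ = -1: 3 blocks summing to 4 forces exactly one block of size 2 and the rest size 1 → block sizes [2, 1, 1]

Assembling the blocks gives a Jordan form
J =
  [-1,  1,  0,  0]
  [ 0, -1,  0,  0]
  [ 0,  0, -1,  0]
  [ 0,  0,  0, -1]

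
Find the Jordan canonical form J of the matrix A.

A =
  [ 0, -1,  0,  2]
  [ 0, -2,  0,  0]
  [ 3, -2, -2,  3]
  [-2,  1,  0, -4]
J_2(-2) ⊕ J_2(-2)

The characteristic polynomial is
  det(x·I − A) = x^4 + 8*x^3 + 24*x^2 + 32*x + 16 = (x + 2)^4

Eigenvalues and multiplicities (the geometric multiplicity of λ is n − rank(A − λI), which equals the number of Jordan blocks for λ):
  λ = -2: algebraic multiplicity = 4, geometric multiplicity = 2

Determining the block sizes for each eigenvalue:
  λ = -2: with am = 4 and gm = 2, the partition is not yet determined (e.g. several partitions of 4 into 2 parts exist). Let N = A − (-2)·I. Computing rank(N^1) = 2, rank(N^2) = 0; the number of blocks of size ≥ j is rank(N^{j−1}) − rank(N^j), giving [2, 2]. So we have 2 block(s) of size 2 → block sizes [2, 2]

Assembling the blocks gives a Jordan form
J =
  [-2,  1,  0,  0]
  [ 0, -2,  0,  0]
  [ 0,  0, -2,  1]
  [ 0,  0,  0, -2]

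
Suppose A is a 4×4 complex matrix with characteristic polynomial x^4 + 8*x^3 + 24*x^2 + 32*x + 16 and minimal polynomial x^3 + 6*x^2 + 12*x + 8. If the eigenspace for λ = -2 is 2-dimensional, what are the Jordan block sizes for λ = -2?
Block sizes for λ = -2: [3, 1]

Step 1 — from the characteristic polynomial, algebraic multiplicity of λ = -2 is 4. From dim ker(A − (-2)·I) = 2, there are exactly 2 Jordan blocks for λ = -2.
Step 2 — from the minimal polynomial, the factor (x + 2)^3 tells us the largest block for λ = -2 has size 3.
Step 3 — with total size 4, 2 blocks, and largest block 3, the block sizes (in nonincreasing order) are [3, 1].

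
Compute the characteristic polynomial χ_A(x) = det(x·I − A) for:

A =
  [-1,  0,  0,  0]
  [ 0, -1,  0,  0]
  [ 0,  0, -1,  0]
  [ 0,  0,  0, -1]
x^4 + 4*x^3 + 6*x^2 + 4*x + 1

Expanding det(x·I − A) (e.g. by cofactor expansion or by noting that A is similar to its Jordan form J, which has the same characteristic polynomial as A) gives
  χ_A(x) = x^4 + 4*x^3 + 6*x^2 + 4*x + 1
which factors as (x + 1)^4. The eigenvalues (with algebraic multiplicities) are λ = -1 with multiplicity 4.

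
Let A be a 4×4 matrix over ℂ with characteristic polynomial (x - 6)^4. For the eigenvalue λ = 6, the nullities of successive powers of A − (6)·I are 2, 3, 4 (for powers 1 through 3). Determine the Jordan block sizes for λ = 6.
Block sizes for λ = 6: [3, 1]

From the dimensions of kernels of powers, the number of Jordan blocks of size at least j is d_j − d_{j−1} where d_j = dim ker(N^j) (with d_0 = 0). Computing the differences gives [2, 1, 1].
The number of blocks of size exactly k is (#blocks of size ≥ k) − (#blocks of size ≥ k + 1), so the partition is: 1 block(s) of size 1, 1 block(s) of size 3.
In nonincreasing order the block sizes are [3, 1].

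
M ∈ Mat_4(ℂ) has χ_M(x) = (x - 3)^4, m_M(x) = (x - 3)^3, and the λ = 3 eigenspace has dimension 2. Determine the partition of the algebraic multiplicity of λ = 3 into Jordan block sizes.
Block sizes for λ = 3: [3, 1]

Step 1 — from the characteristic polynomial, algebraic multiplicity of λ = 3 is 4. From dim ker(M − (3)·I) = 2, there are exactly 2 Jordan blocks for λ = 3.
Step 2 — from the minimal polynomial, the factor (x − 3)^3 tells us the largest block for λ = 3 has size 3.
Step 3 — with total size 4, 2 blocks, and largest block 3, the block sizes (in nonincreasing order) are [3, 1].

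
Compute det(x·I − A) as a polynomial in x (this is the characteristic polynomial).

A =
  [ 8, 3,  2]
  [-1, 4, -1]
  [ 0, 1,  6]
x^3 - 18*x^2 + 108*x - 216

Expanding det(x·I − A) (e.g. by cofactor expansion or by noting that A is similar to its Jordan form J, which has the same characteristic polynomial as A) gives
  χ_A(x) = x^3 - 18*x^2 + 108*x - 216
which factors as (x - 6)^3. The eigenvalues (with algebraic multiplicities) are λ = 6 with multiplicity 3.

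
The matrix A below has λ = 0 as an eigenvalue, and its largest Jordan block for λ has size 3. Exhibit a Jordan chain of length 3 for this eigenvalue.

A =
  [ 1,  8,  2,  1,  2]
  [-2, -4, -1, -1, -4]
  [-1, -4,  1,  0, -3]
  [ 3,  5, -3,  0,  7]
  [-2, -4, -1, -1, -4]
A Jordan chain for λ = 0 of length 3:
v_1 = (1, 0, 1, -3, 0)ᵀ
v_2 = (0, 0, 1, -1, 0)ᵀ
v_3 = (2, 0, 0, 0, -1)ᵀ

Let N = A − (0)·I. We want v_3 with N^3 v_3 = 0 but N^2 v_3 ≠ 0; then v_{j-1} := N · v_j for j = 3, …, 2.

Pick v_3 = (2, 0, 0, 0, -1)ᵀ.
Then v_2 = N · v_3 = (0, 0, 1, -1, 0)ᵀ.
Then v_1 = N · v_2 = (1, 0, 1, -3, 0)ᵀ.

Sanity check: (A − (0)·I) v_1 = (0, 0, 0, 0, 0)ᵀ = 0. ✓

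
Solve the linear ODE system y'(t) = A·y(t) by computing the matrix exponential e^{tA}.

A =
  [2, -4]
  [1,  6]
e^{tA} =
  [-2*t*exp(4*t) + exp(4*t), -4*t*exp(4*t)]
  [t*exp(4*t), 2*t*exp(4*t) + exp(4*t)]

Strategy: write A = P · J · P⁻¹ where J is a Jordan canonical form, so e^{tA} = P · e^{tJ} · P⁻¹, and e^{tJ} can be computed block-by-block.

A has Jordan form
J =
  [4, 1]
  [0, 4]
(up to reordering of blocks).

Per-block formulas:
  For a 2×2 Jordan block J_2(4): exp(t · J_2(4)) = e^(4t)·(I + t·N), where N is the 2×2 nilpotent shift.

After assembling e^{tJ} and conjugating by P, we get:

e^{tA} =
  [-2*t*exp(4*t) + exp(4*t), -4*t*exp(4*t)]
  [t*exp(4*t), 2*t*exp(4*t) + exp(4*t)]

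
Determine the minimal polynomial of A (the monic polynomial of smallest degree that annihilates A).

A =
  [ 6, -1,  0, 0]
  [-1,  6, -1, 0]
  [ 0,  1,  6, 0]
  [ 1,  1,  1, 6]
x^3 - 18*x^2 + 108*x - 216

The characteristic polynomial is χ_A(x) = (x - 6)^4, so the eigenvalues are known. The minimal polynomial is
  m_A(x) = Π_λ (x − λ)^{k_λ}
where k_λ is the size of the *largest* Jordan block for λ (equivalently, the smallest k with (A − λI)^k v = 0 for every generalised eigenvector v of λ).

  λ = 6: largest Jordan block has size 3, contributing (x − 6)^3

So m_A(x) = (x - 6)^3 = x^3 - 18*x^2 + 108*x - 216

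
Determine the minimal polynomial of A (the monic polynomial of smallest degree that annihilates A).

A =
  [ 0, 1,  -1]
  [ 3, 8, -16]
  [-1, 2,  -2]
x^3 - 6*x^2 + 12*x - 8

The characteristic polynomial is χ_A(x) = (x - 2)^3, so the eigenvalues are known. The minimal polynomial is
  m_A(x) = Π_λ (x − λ)^{k_λ}
where k_λ is the size of the *largest* Jordan block for λ (equivalently, the smallest k with (A − λI)^k v = 0 for every generalised eigenvector v of λ).

  λ = 2: largest Jordan block has size 3, contributing (x − 2)^3

So m_A(x) = (x - 2)^3 = x^3 - 6*x^2 + 12*x - 8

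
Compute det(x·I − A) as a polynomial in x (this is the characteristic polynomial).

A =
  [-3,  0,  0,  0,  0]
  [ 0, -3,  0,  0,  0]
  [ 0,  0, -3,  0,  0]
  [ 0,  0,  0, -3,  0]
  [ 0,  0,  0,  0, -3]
x^5 + 15*x^4 + 90*x^3 + 270*x^2 + 405*x + 243

Expanding det(x·I − A) (e.g. by cofactor expansion or by noting that A is similar to its Jordan form J, which has the same characteristic polynomial as A) gives
  χ_A(x) = x^5 + 15*x^4 + 90*x^3 + 270*x^2 + 405*x + 243
which factors as (x + 3)^5. The eigenvalues (with algebraic multiplicities) are λ = -3 with multiplicity 5.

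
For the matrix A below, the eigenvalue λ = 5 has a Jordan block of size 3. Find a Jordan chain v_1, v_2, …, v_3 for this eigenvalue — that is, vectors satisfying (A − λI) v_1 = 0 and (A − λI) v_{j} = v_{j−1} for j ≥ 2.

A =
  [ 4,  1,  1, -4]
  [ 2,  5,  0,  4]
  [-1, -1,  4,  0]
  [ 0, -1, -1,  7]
A Jordan chain for λ = 5 of length 3:
v_1 = (2, -2, 0, -1)ᵀ
v_2 = (-1, 2, -1, 0)ᵀ
v_3 = (1, 0, 0, 0)ᵀ

Let N = A − (5)·I. We want v_3 with N^3 v_3 = 0 but N^2 v_3 ≠ 0; then v_{j-1} := N · v_j for j = 3, …, 2.

Pick v_3 = (1, 0, 0, 0)ᵀ.
Then v_2 = N · v_3 = (-1, 2, -1, 0)ᵀ.
Then v_1 = N · v_2 = (2, -2, 0, -1)ᵀ.

Sanity check: (A − (5)·I) v_1 = (0, 0, 0, 0)ᵀ = 0. ✓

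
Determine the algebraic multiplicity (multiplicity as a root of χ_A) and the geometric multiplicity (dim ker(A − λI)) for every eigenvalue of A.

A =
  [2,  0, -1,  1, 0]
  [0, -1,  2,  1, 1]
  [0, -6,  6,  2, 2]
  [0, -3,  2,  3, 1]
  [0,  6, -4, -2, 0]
λ = 2: alg = 5, geom = 3

Step 1 — factor the characteristic polynomial to read off the algebraic multiplicities:
  χ_A(x) = (x - 2)^5

Step 2 — compute geometric multiplicities via the rank-nullity identity g(λ) = n − rank(A − λI):
  rank(A − (2)·I) = 2, so dim ker(A − (2)·I) = n − 2 = 3

Summary:
  λ = 2: algebraic multiplicity = 5, geometric multiplicity = 3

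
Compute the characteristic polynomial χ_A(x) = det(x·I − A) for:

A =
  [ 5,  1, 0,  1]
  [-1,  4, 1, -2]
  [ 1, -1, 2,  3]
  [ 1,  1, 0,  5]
x^4 - 16*x^3 + 96*x^2 - 256*x + 256

Expanding det(x·I − A) (e.g. by cofactor expansion or by noting that A is similar to its Jordan form J, which has the same characteristic polynomial as A) gives
  χ_A(x) = x^4 - 16*x^3 + 96*x^2 - 256*x + 256
which factors as (x - 4)^4. The eigenvalues (with algebraic multiplicities) are λ = 4 with multiplicity 4.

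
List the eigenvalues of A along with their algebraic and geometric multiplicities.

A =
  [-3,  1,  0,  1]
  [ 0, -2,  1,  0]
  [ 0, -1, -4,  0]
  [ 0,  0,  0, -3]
λ = -3: alg = 4, geom = 2

Step 1 — factor the characteristic polynomial to read off the algebraic multiplicities:
  χ_A(x) = (x + 3)^4

Step 2 — compute geometric multiplicities via the rank-nullity identity g(λ) = n − rank(A − λI):
  rank(A − (-3)·I) = 2, so dim ker(A − (-3)·I) = n − 2 = 2

Summary:
  λ = -3: algebraic multiplicity = 4, geometric multiplicity = 2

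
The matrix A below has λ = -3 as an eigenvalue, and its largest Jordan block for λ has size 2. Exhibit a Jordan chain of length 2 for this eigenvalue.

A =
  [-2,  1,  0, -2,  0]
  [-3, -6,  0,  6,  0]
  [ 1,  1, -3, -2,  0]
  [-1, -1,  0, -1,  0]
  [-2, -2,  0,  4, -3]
A Jordan chain for λ = -3 of length 2:
v_1 = (1, -3, 1, -1, -2)ᵀ
v_2 = (1, 0, 0, 0, 0)ᵀ

Let N = A − (-3)·I. We want v_2 with N^2 v_2 = 0 but N^1 v_2 ≠ 0; then v_{j-1} := N · v_j for j = 2, …, 2.

Pick v_2 = (1, 0, 0, 0, 0)ᵀ.
Then v_1 = N · v_2 = (1, -3, 1, -1, -2)ᵀ.

Sanity check: (A − (-3)·I) v_1 = (0, 0, 0, 0, 0)ᵀ = 0. ✓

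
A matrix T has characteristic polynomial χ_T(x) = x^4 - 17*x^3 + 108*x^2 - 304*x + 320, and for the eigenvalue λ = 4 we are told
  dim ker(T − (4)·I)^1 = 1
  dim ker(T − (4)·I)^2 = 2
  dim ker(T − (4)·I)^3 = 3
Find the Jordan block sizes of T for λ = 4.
Block sizes for λ = 4: [3]

From the dimensions of kernels of powers, the number of Jordan blocks of size at least j is d_j − d_{j−1} where d_j = dim ker(N^j) (with d_0 = 0). Computing the differences gives [1, 1, 1].
The number of blocks of size exactly k is (#blocks of size ≥ k) − (#blocks of size ≥ k + 1), so the partition is: 1 block(s) of size 3.
In nonincreasing order the block sizes are [3].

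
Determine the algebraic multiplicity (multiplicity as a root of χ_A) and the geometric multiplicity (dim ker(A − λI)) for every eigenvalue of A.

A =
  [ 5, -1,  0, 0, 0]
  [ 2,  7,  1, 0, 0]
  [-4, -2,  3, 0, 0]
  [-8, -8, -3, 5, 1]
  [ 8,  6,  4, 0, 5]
λ = 5: alg = 5, geom = 2

Step 1 — factor the characteristic polynomial to read off the algebraic multiplicities:
  χ_A(x) = (x - 5)^5

Step 2 — compute geometric multiplicities via the rank-nullity identity g(λ) = n − rank(A − λI):
  rank(A − (5)·I) = 3, so dim ker(A − (5)·I) = n − 3 = 2

Summary:
  λ = 5: algebraic multiplicity = 5, geometric multiplicity = 2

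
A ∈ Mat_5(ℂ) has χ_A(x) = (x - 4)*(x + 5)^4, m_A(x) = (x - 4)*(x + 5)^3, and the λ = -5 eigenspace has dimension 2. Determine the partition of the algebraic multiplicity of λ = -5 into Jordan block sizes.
Block sizes for λ = -5: [3, 1]

Step 1 — from the characteristic polynomial, algebraic multiplicity of λ = -5 is 4. From dim ker(A − (-5)·I) = 2, there are exactly 2 Jordan blocks for λ = -5.
Step 2 — from the minimal polynomial, the factor (x + 5)^3 tells us the largest block for λ = -5 has size 3.
Step 3 — with total size 4, 2 blocks, and largest block 3, the block sizes (in nonincreasing order) are [3, 1].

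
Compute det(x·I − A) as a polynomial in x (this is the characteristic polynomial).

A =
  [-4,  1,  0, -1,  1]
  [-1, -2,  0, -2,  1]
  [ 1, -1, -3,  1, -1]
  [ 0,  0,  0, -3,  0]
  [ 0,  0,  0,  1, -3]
x^5 + 15*x^4 + 90*x^3 + 270*x^2 + 405*x + 243

Expanding det(x·I − A) (e.g. by cofactor expansion or by noting that A is similar to its Jordan form J, which has the same characteristic polynomial as A) gives
  χ_A(x) = x^5 + 15*x^4 + 90*x^3 + 270*x^2 + 405*x + 243
which factors as (x + 3)^5. The eigenvalues (with algebraic multiplicities) are λ = -3 with multiplicity 5.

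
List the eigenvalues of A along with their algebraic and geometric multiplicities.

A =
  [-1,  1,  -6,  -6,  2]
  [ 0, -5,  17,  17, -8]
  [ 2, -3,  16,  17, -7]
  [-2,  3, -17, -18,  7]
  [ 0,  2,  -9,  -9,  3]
λ = -1: alg = 5, geom = 2

Step 1 — factor the characteristic polynomial to read off the algebraic multiplicities:
  χ_A(x) = (x + 1)^5

Step 2 — compute geometric multiplicities via the rank-nullity identity g(λ) = n − rank(A − λI):
  rank(A − (-1)·I) = 3, so dim ker(A − (-1)·I) = n − 3 = 2

Summary:
  λ = -1: algebraic multiplicity = 5, geometric multiplicity = 2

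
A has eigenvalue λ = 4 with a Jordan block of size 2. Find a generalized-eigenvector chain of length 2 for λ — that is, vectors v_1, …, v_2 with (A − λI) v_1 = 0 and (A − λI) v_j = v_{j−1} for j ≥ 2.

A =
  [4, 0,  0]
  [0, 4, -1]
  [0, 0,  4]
A Jordan chain for λ = 4 of length 2:
v_1 = (0, -1, 0)ᵀ
v_2 = (0, 0, 1)ᵀ

Let N = A − (4)·I. We want v_2 with N^2 v_2 = 0 but N^1 v_2 ≠ 0; then v_{j-1} := N · v_j for j = 2, …, 2.

Pick v_2 = (0, 0, 1)ᵀ.
Then v_1 = N · v_2 = (0, -1, 0)ᵀ.

Sanity check: (A − (4)·I) v_1 = (0, 0, 0)ᵀ = 0. ✓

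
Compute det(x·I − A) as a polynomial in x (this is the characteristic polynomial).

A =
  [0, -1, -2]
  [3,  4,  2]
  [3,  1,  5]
x^3 - 9*x^2 + 27*x - 27

Expanding det(x·I − A) (e.g. by cofactor expansion or by noting that A is similar to its Jordan form J, which has the same characteristic polynomial as A) gives
  χ_A(x) = x^3 - 9*x^2 + 27*x - 27
which factors as (x - 3)^3. The eigenvalues (with algebraic multiplicities) are λ = 3 with multiplicity 3.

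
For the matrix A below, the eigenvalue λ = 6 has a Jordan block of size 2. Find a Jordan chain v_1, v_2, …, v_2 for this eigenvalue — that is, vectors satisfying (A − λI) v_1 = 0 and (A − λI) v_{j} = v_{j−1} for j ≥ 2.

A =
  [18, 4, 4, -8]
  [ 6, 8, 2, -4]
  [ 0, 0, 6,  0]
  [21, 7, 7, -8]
A Jordan chain for λ = 6 of length 2:
v_1 = (12, 6, 0, 21)ᵀ
v_2 = (1, 0, 0, 0)ᵀ

Let N = A − (6)·I. We want v_2 with N^2 v_2 = 0 but N^1 v_2 ≠ 0; then v_{j-1} := N · v_j for j = 2, …, 2.

Pick v_2 = (1, 0, 0, 0)ᵀ.
Then v_1 = N · v_2 = (12, 6, 0, 21)ᵀ.

Sanity check: (A − (6)·I) v_1 = (0, 0, 0, 0)ᵀ = 0. ✓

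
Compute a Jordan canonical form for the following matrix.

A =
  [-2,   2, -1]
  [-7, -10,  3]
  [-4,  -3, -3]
J_3(-5)

The characteristic polynomial is
  det(x·I − A) = x^3 + 15*x^2 + 75*x + 125 = (x + 5)^3

Eigenvalues and multiplicities (the geometric multiplicity of λ is n − rank(A − λI), which equals the number of Jordan blocks for λ):
  λ = -5: algebraic multiplicity = 3, geometric multiplicity = 1

Determining the block sizes for each eigenvalue:
  λ = -5: one block (gm = 1), so the single block has size am = 3 → block sizes [3]

Assembling the blocks gives a Jordan form
J =
  [-5,  1,  0]
  [ 0, -5,  1]
  [ 0,  0, -5]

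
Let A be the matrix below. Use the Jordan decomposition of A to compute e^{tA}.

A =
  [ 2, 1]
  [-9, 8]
e^{tA} =
  [-3*t*exp(5*t) + exp(5*t), t*exp(5*t)]
  [-9*t*exp(5*t), 3*t*exp(5*t) + exp(5*t)]

Strategy: write A = P · J · P⁻¹ where J is a Jordan canonical form, so e^{tA} = P · e^{tJ} · P⁻¹, and e^{tJ} can be computed block-by-block.

A has Jordan form
J =
  [5, 1]
  [0, 5]
(up to reordering of blocks).

Per-block formulas:
  For a 2×2 Jordan block J_2(5): exp(t · J_2(5)) = e^(5t)·(I + t·N), where N is the 2×2 nilpotent shift.

After assembling e^{tJ} and conjugating by P, we get:

e^{tA} =
  [-3*t*exp(5*t) + exp(5*t), t*exp(5*t)]
  [-9*t*exp(5*t), 3*t*exp(5*t) + exp(5*t)]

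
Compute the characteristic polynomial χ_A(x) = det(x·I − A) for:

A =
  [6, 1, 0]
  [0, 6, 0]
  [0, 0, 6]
x^3 - 18*x^2 + 108*x - 216

Expanding det(x·I − A) (e.g. by cofactor expansion or by noting that A is similar to its Jordan form J, which has the same characteristic polynomial as A) gives
  χ_A(x) = x^3 - 18*x^2 + 108*x - 216
which factors as (x - 6)^3. The eigenvalues (with algebraic multiplicities) are λ = 6 with multiplicity 3.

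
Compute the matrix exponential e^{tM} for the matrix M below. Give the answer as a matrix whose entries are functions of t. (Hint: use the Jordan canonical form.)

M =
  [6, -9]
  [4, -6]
e^{tM} =
  [6*t + 1, -9*t]
  [4*t, 1 - 6*t]

Strategy: write M = P · J · P⁻¹ where J is a Jordan canonical form, so e^{tM} = P · e^{tJ} · P⁻¹, and e^{tJ} can be computed block-by-block.

M has Jordan form
J =
  [0, 1]
  [0, 0]
(up to reordering of blocks).

Per-block formulas:
  For a 2×2 Jordan block J_2(0): exp(t · J_2(0)) = e^(0t)·(I + t·N), where N is the 2×2 nilpotent shift.

After assembling e^{tJ} and conjugating by P, we get:

e^{tM} =
  [6*t + 1, -9*t]
  [4*t, 1 - 6*t]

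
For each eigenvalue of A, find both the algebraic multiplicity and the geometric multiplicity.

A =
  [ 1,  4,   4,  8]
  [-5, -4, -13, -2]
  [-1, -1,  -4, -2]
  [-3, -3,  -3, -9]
λ = -5: alg = 2, geom = 1; λ = -3: alg = 2, geom = 2

Step 1 — factor the characteristic polynomial to read off the algebraic multiplicities:
  χ_A(x) = (x + 3)^2*(x + 5)^2

Step 2 — compute geometric multiplicities via the rank-nullity identity g(λ) = n − rank(A − λI):
  rank(A − (-5)·I) = 3, so dim ker(A − (-5)·I) = n − 3 = 1
  rank(A − (-3)·I) = 2, so dim ker(A − (-3)·I) = n − 2 = 2

Summary:
  λ = -5: algebraic multiplicity = 2, geometric multiplicity = 1
  λ = -3: algebraic multiplicity = 2, geometric multiplicity = 2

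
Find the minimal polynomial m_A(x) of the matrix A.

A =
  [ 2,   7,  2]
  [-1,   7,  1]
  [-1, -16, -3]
x^3 - 6*x^2 + 12*x - 8

The characteristic polynomial is χ_A(x) = (x - 2)^3, so the eigenvalues are known. The minimal polynomial is
  m_A(x) = Π_λ (x − λ)^{k_λ}
where k_λ is the size of the *largest* Jordan block for λ (equivalently, the smallest k with (A − λI)^k v = 0 for every generalised eigenvector v of λ).

  λ = 2: largest Jordan block has size 3, contributing (x − 2)^3

So m_A(x) = (x - 2)^3 = x^3 - 6*x^2 + 12*x - 8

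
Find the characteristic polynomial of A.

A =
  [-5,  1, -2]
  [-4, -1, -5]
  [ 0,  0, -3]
x^3 + 9*x^2 + 27*x + 27

Expanding det(x·I − A) (e.g. by cofactor expansion or by noting that A is similar to its Jordan form J, which has the same characteristic polynomial as A) gives
  χ_A(x) = x^3 + 9*x^2 + 27*x + 27
which factors as (x + 3)^3. The eigenvalues (with algebraic multiplicities) are λ = -3 with multiplicity 3.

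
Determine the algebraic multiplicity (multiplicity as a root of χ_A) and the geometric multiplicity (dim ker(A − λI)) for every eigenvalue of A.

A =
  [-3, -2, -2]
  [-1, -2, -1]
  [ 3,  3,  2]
λ = -1: alg = 3, geom = 2

Step 1 — factor the characteristic polynomial to read off the algebraic multiplicities:
  χ_A(x) = (x + 1)^3

Step 2 — compute geometric multiplicities via the rank-nullity identity g(λ) = n − rank(A − λI):
  rank(A − (-1)·I) = 1, so dim ker(A − (-1)·I) = n − 1 = 2

Summary:
  λ = -1: algebraic multiplicity = 3, geometric multiplicity = 2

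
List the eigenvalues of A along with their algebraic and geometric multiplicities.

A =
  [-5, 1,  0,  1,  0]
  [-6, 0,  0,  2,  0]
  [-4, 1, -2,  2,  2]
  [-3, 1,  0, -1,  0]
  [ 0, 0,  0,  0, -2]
λ = -2: alg = 5, geom = 3

Step 1 — factor the characteristic polynomial to read off the algebraic multiplicities:
  χ_A(x) = (x + 2)^5

Step 2 — compute geometric multiplicities via the rank-nullity identity g(λ) = n − rank(A − λI):
  rank(A − (-2)·I) = 2, so dim ker(A − (-2)·I) = n − 2 = 3

Summary:
  λ = -2: algebraic multiplicity = 5, geometric multiplicity = 3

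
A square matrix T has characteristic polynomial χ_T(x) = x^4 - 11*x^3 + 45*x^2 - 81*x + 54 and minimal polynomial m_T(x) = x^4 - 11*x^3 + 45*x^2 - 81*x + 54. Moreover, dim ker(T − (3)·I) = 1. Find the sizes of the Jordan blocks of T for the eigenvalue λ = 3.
Block sizes for λ = 3: [3]

Step 1 — from the characteristic polynomial, algebraic multiplicity of λ = 3 is 3. From dim ker(T − (3)·I) = 1, there are exactly 1 Jordan blocks for λ = 3.
Step 2 — from the minimal polynomial, the factor (x − 3)^3 tells us the largest block for λ = 3 has size 3.
Step 3 — with total size 3, 1 blocks, and largest block 3, the block sizes (in nonincreasing order) are [3].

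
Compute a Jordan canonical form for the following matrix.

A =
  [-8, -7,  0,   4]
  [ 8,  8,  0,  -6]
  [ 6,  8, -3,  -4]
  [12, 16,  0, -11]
J_2(-4) ⊕ J_1(-3) ⊕ J_1(-3)

The characteristic polynomial is
  det(x·I − A) = x^4 + 14*x^3 + 73*x^2 + 168*x + 144 = (x + 3)^2*(x + 4)^2

Eigenvalues and multiplicities (the geometric multiplicity of λ is n − rank(A − λI), which equals the number of Jordan blocks for λ):
  λ = -4: algebraic multiplicity = 2, geometric multiplicity = 1
  λ = -3: algebraic multiplicity = 2, geometric multiplicity = 2

Determining the block sizes for each eigenvalue:
  λ = -4: one block (gm = 1), so the single block has size am = 2 → block sizes [2]
  λ = -3: gm = am = 2, so every block has size 1 → block sizes [1, 1]

Assembling the blocks gives a Jordan form
J =
  [-4,  1,  0,  0]
  [ 0, -4,  0,  0]
  [ 0,  0, -3,  0]
  [ 0,  0,  0, -3]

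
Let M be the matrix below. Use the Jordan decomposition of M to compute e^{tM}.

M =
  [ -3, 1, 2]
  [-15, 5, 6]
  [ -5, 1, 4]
e^{tM} =
  [-5*t*exp(2*t) + exp(2*t), t*exp(2*t), 2*t*exp(2*t)]
  [-15*t*exp(2*t), 3*t*exp(2*t) + exp(2*t), 6*t*exp(2*t)]
  [-5*t*exp(2*t), t*exp(2*t), 2*t*exp(2*t) + exp(2*t)]

Strategy: write M = P · J · P⁻¹ where J is a Jordan canonical form, so e^{tM} = P · e^{tJ} · P⁻¹, and e^{tJ} can be computed block-by-block.

M has Jordan form
J =
  [2, 1, 0]
  [0, 2, 0]
  [0, 0, 2]
(up to reordering of blocks).

Per-block formulas:
  For a 1×1 block at λ = 2: exp(t · [2]) = [e^(2t)].
  For a 2×2 Jordan block J_2(2): exp(t · J_2(2)) = e^(2t)·(I + t·N), where N is the 2×2 nilpotent shift.

After assembling e^{tJ} and conjugating by P, we get:

e^{tM} =
  [-5*t*exp(2*t) + exp(2*t), t*exp(2*t), 2*t*exp(2*t)]
  [-15*t*exp(2*t), 3*t*exp(2*t) + exp(2*t), 6*t*exp(2*t)]
  [-5*t*exp(2*t), t*exp(2*t), 2*t*exp(2*t) + exp(2*t)]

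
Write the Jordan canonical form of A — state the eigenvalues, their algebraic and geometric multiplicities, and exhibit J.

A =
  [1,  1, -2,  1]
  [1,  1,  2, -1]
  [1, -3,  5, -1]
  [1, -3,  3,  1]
J_3(2) ⊕ J_1(2)

The characteristic polynomial is
  det(x·I − A) = x^4 - 8*x^3 + 24*x^2 - 32*x + 16 = (x - 2)^4

Eigenvalues and multiplicities (the geometric multiplicity of λ is n − rank(A − λI), which equals the number of Jordan blocks for λ):
  λ = 2: algebraic multiplicity = 4, geometric multiplicity = 2

Determining the block sizes for each eigenvalue:
  λ = 2: with am = 4 and gm = 2, the partition is not yet determined (e.g. several partitions of 4 into 2 parts exist). Let N = A − (2)·I. Computing rank(N^1) = 2, rank(N^2) = 1, rank(N^3) = 0; the number of blocks of size ≥ j is rank(N^{j−1}) − rank(N^j), giving [2, 1, 1]. So we have 1 block(s) of size 3, 1 block(s) of size 1 → block sizes [3, 1]

Assembling the blocks gives a Jordan form
J =
  [2, 1, 0, 0]
  [0, 2, 1, 0]
  [0, 0, 2, 0]
  [0, 0, 0, 2]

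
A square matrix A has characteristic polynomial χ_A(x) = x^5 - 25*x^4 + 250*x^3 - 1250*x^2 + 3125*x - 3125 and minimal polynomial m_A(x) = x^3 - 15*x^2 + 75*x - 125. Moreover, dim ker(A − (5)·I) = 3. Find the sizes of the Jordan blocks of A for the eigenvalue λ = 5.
Block sizes for λ = 5: [3, 1, 1]

Step 1 — from the characteristic polynomial, algebraic multiplicity of λ = 5 is 5. From dim ker(A − (5)·I) = 3, there are exactly 3 Jordan blocks for λ = 5.
Step 2 — from the minimal polynomial, the factor (x − 5)^3 tells us the largest block for λ = 5 has size 3.
Step 3 — with total size 5, 3 blocks, and largest block 3, the block sizes (in nonincreasing order) are [3, 1, 1].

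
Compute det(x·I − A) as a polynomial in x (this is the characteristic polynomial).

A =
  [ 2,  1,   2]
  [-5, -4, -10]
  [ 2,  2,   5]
x^3 - 3*x^2 + 3*x - 1

Expanding det(x·I − A) (e.g. by cofactor expansion or by noting that A is similar to its Jordan form J, which has the same characteristic polynomial as A) gives
  χ_A(x) = x^3 - 3*x^2 + 3*x - 1
which factors as (x - 1)^3. The eigenvalues (with algebraic multiplicities) are λ = 1 with multiplicity 3.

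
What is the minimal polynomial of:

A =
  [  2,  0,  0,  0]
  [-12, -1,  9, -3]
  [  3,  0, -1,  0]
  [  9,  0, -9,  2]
x^2 - x - 2

The characteristic polynomial is χ_A(x) = (x - 2)^2*(x + 1)^2, so the eigenvalues are known. The minimal polynomial is
  m_A(x) = Π_λ (x − λ)^{k_λ}
where k_λ is the size of the *largest* Jordan block for λ (equivalently, the smallest k with (A − λI)^k v = 0 for every generalised eigenvector v of λ).

  λ = -1: largest Jordan block has size 1, contributing (x + 1)
  λ = 2: largest Jordan block has size 1, contributing (x − 2)

So m_A(x) = (x - 2)*(x + 1) = x^2 - x - 2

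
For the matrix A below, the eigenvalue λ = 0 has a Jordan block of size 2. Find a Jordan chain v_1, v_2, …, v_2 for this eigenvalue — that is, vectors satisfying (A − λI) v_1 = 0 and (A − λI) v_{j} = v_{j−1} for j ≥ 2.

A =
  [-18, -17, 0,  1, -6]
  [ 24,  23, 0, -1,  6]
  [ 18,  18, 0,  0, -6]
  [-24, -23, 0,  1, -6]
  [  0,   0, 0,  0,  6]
A Jordan chain for λ = 0 of length 2:
v_1 = (-1, 1, 0, -1, 0)ᵀ
v_2 = (1, -1, 0, 0, 0)ᵀ

Let N = A − (0)·I. We want v_2 with N^2 v_2 = 0 but N^1 v_2 ≠ 0; then v_{j-1} := N · v_j for j = 2, …, 2.

Pick v_2 = (1, -1, 0, 0, 0)ᵀ.
Then v_1 = N · v_2 = (-1, 1, 0, -1, 0)ᵀ.

Sanity check: (A − (0)·I) v_1 = (0, 0, 0, 0, 0)ᵀ = 0. ✓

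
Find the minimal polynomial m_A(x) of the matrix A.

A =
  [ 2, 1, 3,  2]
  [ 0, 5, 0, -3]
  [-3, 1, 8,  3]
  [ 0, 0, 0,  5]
x^2 - 10*x + 25

The characteristic polynomial is χ_A(x) = (x - 5)^4, so the eigenvalues are known. The minimal polynomial is
  m_A(x) = Π_λ (x − λ)^{k_λ}
where k_λ is the size of the *largest* Jordan block for λ (equivalently, the smallest k with (A − λI)^k v = 0 for every generalised eigenvector v of λ).

  λ = 5: largest Jordan block has size 2, contributing (x − 5)^2

So m_A(x) = (x - 5)^2 = x^2 - 10*x + 25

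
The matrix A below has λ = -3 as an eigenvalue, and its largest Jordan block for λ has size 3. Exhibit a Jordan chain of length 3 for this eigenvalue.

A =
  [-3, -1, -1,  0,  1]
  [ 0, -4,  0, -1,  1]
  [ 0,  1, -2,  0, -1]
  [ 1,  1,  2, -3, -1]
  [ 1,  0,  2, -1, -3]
A Jordan chain for λ = -3 of length 3:
v_1 = (1, 0, -1, -1, -1)ᵀ
v_2 = (0, 0, 0, 1, 1)ᵀ
v_3 = (1, 0, 0, 0, 0)ᵀ

Let N = A − (-3)·I. We want v_3 with N^3 v_3 = 0 but N^2 v_3 ≠ 0; then v_{j-1} := N · v_j for j = 3, …, 2.

Pick v_3 = (1, 0, 0, 0, 0)ᵀ.
Then v_2 = N · v_3 = (0, 0, 0, 1, 1)ᵀ.
Then v_1 = N · v_2 = (1, 0, -1, -1, -1)ᵀ.

Sanity check: (A − (-3)·I) v_1 = (0, 0, 0, 0, 0)ᵀ = 0. ✓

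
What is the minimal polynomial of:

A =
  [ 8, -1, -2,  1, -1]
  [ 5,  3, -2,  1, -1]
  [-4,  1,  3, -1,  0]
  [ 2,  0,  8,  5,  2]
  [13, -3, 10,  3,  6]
x^3 - 15*x^2 + 75*x - 125

The characteristic polynomial is χ_A(x) = (x - 5)^5, so the eigenvalues are known. The minimal polynomial is
  m_A(x) = Π_λ (x − λ)^{k_λ}
where k_λ is the size of the *largest* Jordan block for λ (equivalently, the smallest k with (A − λI)^k v = 0 for every generalised eigenvector v of λ).

  λ = 5: largest Jordan block has size 3, contributing (x − 5)^3

So m_A(x) = (x - 5)^3 = x^3 - 15*x^2 + 75*x - 125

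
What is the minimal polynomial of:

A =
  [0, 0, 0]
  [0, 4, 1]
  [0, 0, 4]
x^3 - 8*x^2 + 16*x

The characteristic polynomial is χ_A(x) = x*(x - 4)^2, so the eigenvalues are known. The minimal polynomial is
  m_A(x) = Π_λ (x − λ)^{k_λ}
where k_λ is the size of the *largest* Jordan block for λ (equivalently, the smallest k with (A − λI)^k v = 0 for every generalised eigenvector v of λ).

  λ = 0: largest Jordan block has size 1, contributing (x − 0)
  λ = 4: largest Jordan block has size 2, contributing (x − 4)^2

So m_A(x) = x*(x - 4)^2 = x^3 - 8*x^2 + 16*x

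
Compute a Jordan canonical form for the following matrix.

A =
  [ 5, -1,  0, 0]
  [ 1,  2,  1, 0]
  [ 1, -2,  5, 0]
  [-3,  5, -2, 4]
J_3(4) ⊕ J_1(4)

The characteristic polynomial is
  det(x·I − A) = x^4 - 16*x^3 + 96*x^2 - 256*x + 256 = (x - 4)^4

Eigenvalues and multiplicities (the geometric multiplicity of λ is n − rank(A − λI), which equals the number of Jordan blocks for λ):
  λ = 4: algebraic multiplicity = 4, geometric multiplicity = 2

Determining the block sizes for each eigenvalue:
  λ = 4: with am = 4 and gm = 2, the partition is not yet determined (e.g. several partitions of 4 into 2 parts exist). Let N = A − (4)·I. Computing rank(N^1) = 2, rank(N^2) = 1, rank(N^3) = 0; the number of blocks of size ≥ j is rank(N^{j−1}) − rank(N^j), giving [2, 1, 1]. So we have 1 block(s) of size 3, 1 block(s) of size 1 → block sizes [3, 1]

Assembling the blocks gives a Jordan form
J =
  [4, 1, 0, 0]
  [0, 4, 1, 0]
  [0, 0, 4, 0]
  [0, 0, 0, 4]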